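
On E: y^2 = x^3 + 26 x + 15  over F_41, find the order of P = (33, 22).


Compute successive multiples of P until we hit O:
  1P = (33, 22)
  2P = (12, 28)
  3P = (17, 32)
  4P = (1, 40)
  5P = (11, 22)
  6P = (38, 19)
  7P = (13, 7)
  8P = (34, 8)
  ... (continuing to 39P)
  39P = O

ord(P) = 39


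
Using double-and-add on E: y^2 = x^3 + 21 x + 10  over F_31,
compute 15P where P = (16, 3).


k = 15 = 1111_2 (binary, LSB first: 1111)
Double-and-add from P = (16, 3):
  bit 0 = 1: acc = O + (16, 3) = (16, 3)
  bit 1 = 1: acc = (16, 3) + (1, 1) = (30, 22)
  bit 2 = 1: acc = (30, 22) + (18, 12) = (19, 13)
  bit 3 = 1: acc = (19, 13) + (14, 14) = (3, 21)

15P = (3, 21)


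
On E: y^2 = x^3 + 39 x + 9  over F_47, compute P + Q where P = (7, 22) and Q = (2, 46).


P != Q, so use the chord formula.
s = (y2 - y1) / (x2 - x1) = (24) / (42) mod 47 = 14
x3 = s^2 - x1 - x2 mod 47 = 14^2 - 7 - 2 = 46
y3 = s (x1 - x3) - y1 mod 47 = 14 * (7 - 46) - 22 = 43

P + Q = (46, 43)


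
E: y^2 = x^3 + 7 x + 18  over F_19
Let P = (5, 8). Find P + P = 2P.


Doubling: s = (3 x1^2 + a) / (2 y1)
s = (3*5^2 + 7) / (2*8) mod 19 = 17
x3 = s^2 - 2 x1 mod 19 = 17^2 - 2*5 = 13
y3 = s (x1 - x3) - y1 mod 19 = 17 * (5 - 13) - 8 = 8

2P = (13, 8)


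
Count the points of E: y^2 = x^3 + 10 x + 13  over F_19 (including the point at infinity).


For each x in F_19, count y with y^2 = x^3 + 10 x + 13 mod 19:
  x = 1: RHS = 5, y in [9, 10]  -> 2 point(s)
  x = 5: RHS = 17, y in [6, 13]  -> 2 point(s)
  x = 6: RHS = 4, y in [2, 17]  -> 2 point(s)
  x = 8: RHS = 16, y in [4, 15]  -> 2 point(s)
  x = 10: RHS = 11, y in [7, 12]  -> 2 point(s)
  x = 14: RHS = 9, y in [3, 16]  -> 2 point(s)
  x = 15: RHS = 4, y in [2, 17]  -> 2 point(s)
  x = 17: RHS = 4, y in [2, 17]  -> 2 point(s)
Affine points: 16. Add the point at infinity: total = 17.

#E(F_19) = 17


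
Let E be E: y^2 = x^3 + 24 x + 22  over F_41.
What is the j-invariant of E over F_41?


Delta = -16(4 a^3 + 27 b^2) mod 41 = 15
-1728 * (4 a)^3 = -1728 * (4*24)^3 mod 41 = 18
j = 18 * 15^(-1) mod 41 = 34

j = 34 (mod 41)


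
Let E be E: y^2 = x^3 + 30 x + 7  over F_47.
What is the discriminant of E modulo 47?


4 a^3 + 27 b^2 = 4*30^3 + 27*7^2 = 108000 + 1323 = 109323
Delta = -16 * (109323) = -1749168
Delta mod 47 = 31

Delta = 31 (mod 47)


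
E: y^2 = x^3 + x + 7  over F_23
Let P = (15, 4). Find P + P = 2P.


Doubling: s = (3 x1^2 + a) / (2 y1)
s = (3*15^2 + 1) / (2*4) mod 23 = 4
x3 = s^2 - 2 x1 mod 23 = 4^2 - 2*15 = 9
y3 = s (x1 - x3) - y1 mod 23 = 4 * (15 - 9) - 4 = 20

2P = (9, 20)


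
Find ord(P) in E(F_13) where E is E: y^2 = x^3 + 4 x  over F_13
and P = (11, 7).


Compute successive multiples of P until we hit O:
  1P = (11, 7)
  2P = (0, 0)
  3P = (11, 6)
  4P = O

ord(P) = 4


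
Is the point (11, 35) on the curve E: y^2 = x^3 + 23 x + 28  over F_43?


Check whether y^2 = x^3 + 23 x + 28 (mod 43) for (x, y) = (11, 35).
LHS: y^2 = 35^2 mod 43 = 21
RHS: x^3 + 23 x + 28 = 11^3 + 23*11 + 28 mod 43 = 21
LHS = RHS

Yes, on the curve


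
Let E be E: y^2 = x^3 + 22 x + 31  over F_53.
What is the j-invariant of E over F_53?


Delta = -16(4 a^3 + 27 b^2) mod 53 = 52
-1728 * (4 a)^3 = -1728 * (4*22)^3 mod 53 = 11
j = 11 * 52^(-1) mod 53 = 42

j = 42 (mod 53)


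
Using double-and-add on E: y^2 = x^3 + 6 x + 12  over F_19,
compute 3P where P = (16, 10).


k = 3 = 11_2 (binary, LSB first: 11)
Double-and-add from P = (16, 10):
  bit 0 = 1: acc = O + (16, 10) = (16, 10)
  bit 1 = 1: acc = (16, 10) + (12, 8) = (15, 0)

3P = (15, 0)


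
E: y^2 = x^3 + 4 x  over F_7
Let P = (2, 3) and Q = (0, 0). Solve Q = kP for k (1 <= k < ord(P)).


Enumerate multiples of P until we hit Q = (0, 0):
  1P = (2, 3)
  2P = (0, 0)
Match found at i = 2.

k = 2


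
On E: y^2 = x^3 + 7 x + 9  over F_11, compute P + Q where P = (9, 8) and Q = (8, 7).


P != Q, so use the chord formula.
s = (y2 - y1) / (x2 - x1) = (10) / (10) mod 11 = 1
x3 = s^2 - x1 - x2 mod 11 = 1^2 - 9 - 8 = 6
y3 = s (x1 - x3) - y1 mod 11 = 1 * (9 - 6) - 8 = 6

P + Q = (6, 6)


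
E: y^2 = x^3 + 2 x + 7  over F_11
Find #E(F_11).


For each x in F_11, count y with y^2 = x^3 + 2 x + 7 mod 11:
  x = 6: RHS = 4, y in [2, 9]  -> 2 point(s)
  x = 7: RHS = 1, y in [1, 10]  -> 2 point(s)
  x = 10: RHS = 4, y in [2, 9]  -> 2 point(s)
Affine points: 6. Add the point at infinity: total = 7.

#E(F_11) = 7


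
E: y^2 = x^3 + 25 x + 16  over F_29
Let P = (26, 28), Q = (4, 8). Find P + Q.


P != Q, so use the chord formula.
s = (y2 - y1) / (x2 - x1) = (9) / (7) mod 29 = 22
x3 = s^2 - x1 - x2 mod 29 = 22^2 - 26 - 4 = 19
y3 = s (x1 - x3) - y1 mod 29 = 22 * (26 - 19) - 28 = 10

P + Q = (19, 10)


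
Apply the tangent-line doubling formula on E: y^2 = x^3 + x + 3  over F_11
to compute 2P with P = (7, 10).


Doubling: s = (3 x1^2 + a) / (2 y1)
s = (3*7^2 + 1) / (2*10) mod 11 = 3
x3 = s^2 - 2 x1 mod 11 = 3^2 - 2*7 = 6
y3 = s (x1 - x3) - y1 mod 11 = 3 * (7 - 6) - 10 = 4

2P = (6, 4)


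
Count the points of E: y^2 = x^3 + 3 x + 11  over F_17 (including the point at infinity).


For each x in F_17, count y with y^2 = x^3 + 3 x + 11 mod 17:
  x = 1: RHS = 15, y in [7, 10]  -> 2 point(s)
  x = 2: RHS = 8, y in [5, 12]  -> 2 point(s)
  x = 3: RHS = 13, y in [8, 9]  -> 2 point(s)
  x = 4: RHS = 2, y in [6, 11]  -> 2 point(s)
  x = 5: RHS = 15, y in [7, 10]  -> 2 point(s)
  x = 7: RHS = 1, y in [1, 16]  -> 2 point(s)
  x = 9: RHS = 2, y in [6, 11]  -> 2 point(s)
  x = 10: RHS = 4, y in [2, 15]  -> 2 point(s)
  x = 11: RHS = 15, y in [7, 10]  -> 2 point(s)
  x = 14: RHS = 9, y in [3, 14]  -> 2 point(s)
Affine points: 20. Add the point at infinity: total = 21.

#E(F_17) = 21


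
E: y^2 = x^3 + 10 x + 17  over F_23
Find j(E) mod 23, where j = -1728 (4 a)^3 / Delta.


Delta = -16(4 a^3 + 27 b^2) mod 23 = 5
-1728 * (4 a)^3 = -1728 * (4*10)^3 mod 23 = 4
j = 4 * 5^(-1) mod 23 = 10

j = 10 (mod 23)


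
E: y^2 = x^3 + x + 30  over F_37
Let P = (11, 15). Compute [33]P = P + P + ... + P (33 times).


k = 33 = 100001_2 (binary, LSB first: 100001)
Double-and-add from P = (11, 15):
  bit 0 = 1: acc = O + (11, 15) = (11, 15)
  bit 1 = 0: acc unchanged = (11, 15)
  bit 2 = 0: acc unchanged = (11, 15)
  bit 3 = 0: acc unchanged = (11, 15)
  bit 4 = 0: acc unchanged = (11, 15)
  bit 5 = 1: acc = (11, 15) + (22, 9) = (15, 4)

33P = (15, 4)


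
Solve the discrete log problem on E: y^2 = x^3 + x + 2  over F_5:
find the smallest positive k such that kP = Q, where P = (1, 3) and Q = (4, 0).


Enumerate multiples of P until we hit Q = (4, 0):
  1P = (1, 3)
  2P = (4, 0)
Match found at i = 2.

k = 2


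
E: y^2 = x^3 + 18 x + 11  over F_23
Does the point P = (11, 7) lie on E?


Check whether y^2 = x^3 + 18 x + 11 (mod 23) for (x, y) = (11, 7).
LHS: y^2 = 7^2 mod 23 = 3
RHS: x^3 + 18 x + 11 = 11^3 + 18*11 + 11 mod 23 = 22
LHS != RHS

No, not on the curve


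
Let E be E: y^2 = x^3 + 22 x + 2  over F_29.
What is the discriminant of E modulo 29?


4 a^3 + 27 b^2 = 4*22^3 + 27*2^2 = 42592 + 108 = 42700
Delta = -16 * (42700) = -683200
Delta mod 29 = 11

Delta = 11 (mod 29)


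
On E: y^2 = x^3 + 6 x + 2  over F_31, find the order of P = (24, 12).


Compute successive multiples of P until we hit O:
  1P = (24, 12)
  2P = (28, 9)
  3P = (28, 22)
  4P = (24, 19)
  5P = O

ord(P) = 5


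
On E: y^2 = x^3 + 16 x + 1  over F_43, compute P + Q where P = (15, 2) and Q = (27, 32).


P != Q, so use the chord formula.
s = (y2 - y1) / (x2 - x1) = (30) / (12) mod 43 = 24
x3 = s^2 - x1 - x2 mod 43 = 24^2 - 15 - 27 = 18
y3 = s (x1 - x3) - y1 mod 43 = 24 * (15 - 18) - 2 = 12

P + Q = (18, 12)


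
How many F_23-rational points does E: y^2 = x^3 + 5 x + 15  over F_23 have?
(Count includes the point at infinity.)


For each x in F_23, count y with y^2 = x^3 + 5 x + 15 mod 23:
  x = 5: RHS = 4, y in [2, 21]  -> 2 point(s)
  x = 6: RHS = 8, y in [10, 13]  -> 2 point(s)
  x = 7: RHS = 2, y in [5, 18]  -> 2 point(s)
  x = 12: RHS = 9, y in [3, 20]  -> 2 point(s)
  x = 13: RHS = 0, y in [0]  -> 1 point(s)
  x = 14: RHS = 0, y in [0]  -> 1 point(s)
  x = 18: RHS = 3, y in [7, 16]  -> 2 point(s)
  x = 19: RHS = 0, y in [0]  -> 1 point(s)
  x = 22: RHS = 9, y in [3, 20]  -> 2 point(s)
Affine points: 15. Add the point at infinity: total = 16.

#E(F_23) = 16


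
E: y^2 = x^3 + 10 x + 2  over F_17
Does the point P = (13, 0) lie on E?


Check whether y^2 = x^3 + 10 x + 2 (mod 17) for (x, y) = (13, 0).
LHS: y^2 = 0^2 mod 17 = 0
RHS: x^3 + 10 x + 2 = 13^3 + 10*13 + 2 mod 17 = 0
LHS = RHS

Yes, on the curve


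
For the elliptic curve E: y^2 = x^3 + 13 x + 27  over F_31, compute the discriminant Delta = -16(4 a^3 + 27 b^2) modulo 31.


4 a^3 + 27 b^2 = 4*13^3 + 27*27^2 = 8788 + 19683 = 28471
Delta = -16 * (28471) = -455536
Delta mod 31 = 9

Delta = 9 (mod 31)


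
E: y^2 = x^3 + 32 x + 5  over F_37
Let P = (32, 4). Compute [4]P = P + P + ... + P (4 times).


k = 4 = 100_2 (binary, LSB first: 001)
Double-and-add from P = (32, 4):
  bit 0 = 0: acc unchanged = O
  bit 1 = 0: acc unchanged = O
  bit 2 = 1: acc = O + (36, 3) = (36, 3)

4P = (36, 3)


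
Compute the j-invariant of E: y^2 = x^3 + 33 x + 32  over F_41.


Delta = -16(4 a^3 + 27 b^2) mod 41 = 31
-1728 * (4 a)^3 = -1728 * (4*33)^3 mod 41 = 13
j = 13 * 31^(-1) mod 41 = 11

j = 11 (mod 41)


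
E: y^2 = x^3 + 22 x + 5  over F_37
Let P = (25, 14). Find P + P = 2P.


Doubling: s = (3 x1^2 + a) / (2 y1)
s = (3*25^2 + 22) / (2*14) mod 37 = 3
x3 = s^2 - 2 x1 mod 37 = 3^2 - 2*25 = 33
y3 = s (x1 - x3) - y1 mod 37 = 3 * (25 - 33) - 14 = 36

2P = (33, 36)


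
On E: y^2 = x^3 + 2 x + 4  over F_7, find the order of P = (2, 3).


Compute successive multiples of P until we hit O:
  1P = (2, 3)
  2P = (3, 4)
  3P = (3, 3)
  4P = (2, 4)
  5P = O

ord(P) = 5


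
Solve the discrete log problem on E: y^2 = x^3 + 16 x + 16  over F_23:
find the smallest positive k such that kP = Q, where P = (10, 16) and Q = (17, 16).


Enumerate multiples of P until we hit Q = (17, 16):
  1P = (10, 16)
  2P = (6, 12)
  3P = (8, 9)
  4P = (0, 19)
  5P = (17, 16)
Match found at i = 5.

k = 5


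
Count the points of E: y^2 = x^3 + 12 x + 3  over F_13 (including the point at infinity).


For each x in F_13, count y with y^2 = x^3 + 12 x + 3 mod 13:
  x = 0: RHS = 3, y in [4, 9]  -> 2 point(s)
  x = 1: RHS = 3, y in [4, 9]  -> 2 point(s)
  x = 2: RHS = 9, y in [3, 10]  -> 2 point(s)
  x = 3: RHS = 1, y in [1, 12]  -> 2 point(s)
  x = 7: RHS = 1, y in [1, 12]  -> 2 point(s)
  x = 8: RHS = 0, y in [0]  -> 1 point(s)
  x = 11: RHS = 10, y in [6, 7]  -> 2 point(s)
  x = 12: RHS = 3, y in [4, 9]  -> 2 point(s)
Affine points: 15. Add the point at infinity: total = 16.

#E(F_13) = 16


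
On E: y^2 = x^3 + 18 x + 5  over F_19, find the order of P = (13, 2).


Compute successive multiples of P until we hit O:
  1P = (13, 2)
  2P = (2, 12)
  3P = (2, 7)
  4P = (13, 17)
  5P = O

ord(P) = 5


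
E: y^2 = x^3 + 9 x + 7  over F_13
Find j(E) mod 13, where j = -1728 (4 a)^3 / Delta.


Delta = -16(4 a^3 + 27 b^2) mod 13 = 10
-1728 * (4 a)^3 = -1728 * (4*9)^3 mod 13 = 12
j = 12 * 10^(-1) mod 13 = 9

j = 9 (mod 13)


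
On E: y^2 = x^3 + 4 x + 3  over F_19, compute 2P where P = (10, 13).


Doubling: s = (3 x1^2 + a) / (2 y1)
s = (3*10^2 + 4) / (2*13) mod 19 = 0
x3 = s^2 - 2 x1 mod 19 = 0^2 - 2*10 = 18
y3 = s (x1 - x3) - y1 mod 19 = 0 * (10 - 18) - 13 = 6

2P = (18, 6)


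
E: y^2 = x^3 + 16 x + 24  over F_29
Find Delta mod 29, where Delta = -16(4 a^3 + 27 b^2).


4 a^3 + 27 b^2 = 4*16^3 + 27*24^2 = 16384 + 15552 = 31936
Delta = -16 * (31936) = -510976
Delta mod 29 = 4

Delta = 4 (mod 29)


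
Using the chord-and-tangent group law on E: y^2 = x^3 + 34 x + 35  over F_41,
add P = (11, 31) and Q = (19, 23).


P != Q, so use the chord formula.
s = (y2 - y1) / (x2 - x1) = (33) / (8) mod 41 = 40
x3 = s^2 - x1 - x2 mod 41 = 40^2 - 11 - 19 = 12
y3 = s (x1 - x3) - y1 mod 41 = 40 * (11 - 12) - 31 = 11

P + Q = (12, 11)


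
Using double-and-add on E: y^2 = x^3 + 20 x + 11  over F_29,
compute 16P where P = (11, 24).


k = 16 = 10000_2 (binary, LSB first: 00001)
Double-and-add from P = (11, 24):
  bit 0 = 0: acc unchanged = O
  bit 1 = 0: acc unchanged = O
  bit 2 = 0: acc unchanged = O
  bit 3 = 0: acc unchanged = O
  bit 4 = 1: acc = O + (10, 14) = (10, 14)

16P = (10, 14)


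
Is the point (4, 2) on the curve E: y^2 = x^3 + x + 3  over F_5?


Check whether y^2 = x^3 + 1 x + 3 (mod 5) for (x, y) = (4, 2).
LHS: y^2 = 2^2 mod 5 = 4
RHS: x^3 + 1 x + 3 = 4^3 + 1*4 + 3 mod 5 = 1
LHS != RHS

No, not on the curve


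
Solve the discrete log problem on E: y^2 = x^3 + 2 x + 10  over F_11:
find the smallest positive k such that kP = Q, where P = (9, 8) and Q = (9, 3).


Enumerate multiples of P until we hit Q = (9, 3):
  1P = (9, 8)
  2P = (7, 2)
  3P = (4, 7)
  4P = (2, 0)
  5P = (4, 4)
  6P = (7, 9)
  7P = (9, 3)
Match found at i = 7.

k = 7


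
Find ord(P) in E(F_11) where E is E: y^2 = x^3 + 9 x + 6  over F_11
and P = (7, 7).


Compute successive multiples of P until we hit O:
  1P = (7, 7)
  2P = (6, 1)
  3P = (1, 7)
  4P = (3, 4)
  5P = (5, 0)
  6P = (3, 7)
  7P = (1, 4)
  8P = (6, 10)
  ... (continuing to 10P)
  10P = O

ord(P) = 10


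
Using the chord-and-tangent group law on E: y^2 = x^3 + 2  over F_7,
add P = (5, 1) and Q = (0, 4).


P != Q, so use the chord formula.
s = (y2 - y1) / (x2 - x1) = (3) / (2) mod 7 = 5
x3 = s^2 - x1 - x2 mod 7 = 5^2 - 5 - 0 = 6
y3 = s (x1 - x3) - y1 mod 7 = 5 * (5 - 6) - 1 = 1

P + Q = (6, 1)


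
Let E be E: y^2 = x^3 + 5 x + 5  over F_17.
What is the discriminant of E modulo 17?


4 a^3 + 27 b^2 = 4*5^3 + 27*5^2 = 500 + 675 = 1175
Delta = -16 * (1175) = -18800
Delta mod 17 = 2

Delta = 2 (mod 17)


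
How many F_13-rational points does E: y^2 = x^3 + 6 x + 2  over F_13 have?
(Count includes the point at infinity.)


For each x in F_13, count y with y^2 = x^3 + 6 x + 2 mod 13:
  x = 1: RHS = 9, y in [3, 10]  -> 2 point(s)
  x = 2: RHS = 9, y in [3, 10]  -> 2 point(s)
  x = 4: RHS = 12, y in [5, 8]  -> 2 point(s)
  x = 5: RHS = 1, y in [1, 12]  -> 2 point(s)
  x = 7: RHS = 10, y in [6, 7]  -> 2 point(s)
  x = 8: RHS = 3, y in [4, 9]  -> 2 point(s)
  x = 10: RHS = 9, y in [3, 10]  -> 2 point(s)
Affine points: 14. Add the point at infinity: total = 15.

#E(F_13) = 15


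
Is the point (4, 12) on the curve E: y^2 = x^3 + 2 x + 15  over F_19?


Check whether y^2 = x^3 + 2 x + 15 (mod 19) for (x, y) = (4, 12).
LHS: y^2 = 12^2 mod 19 = 11
RHS: x^3 + 2 x + 15 = 4^3 + 2*4 + 15 mod 19 = 11
LHS = RHS

Yes, on the curve


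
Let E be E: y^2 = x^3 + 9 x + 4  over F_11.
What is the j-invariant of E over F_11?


Delta = -16(4 a^3 + 27 b^2) mod 11 = 2
-1728 * (4 a)^3 = -1728 * (4*9)^3 mod 11 = 6
j = 6 * 2^(-1) mod 11 = 3

j = 3 (mod 11)


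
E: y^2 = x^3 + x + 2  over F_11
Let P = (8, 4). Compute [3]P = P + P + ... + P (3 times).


k = 3 = 11_2 (binary, LSB first: 11)
Double-and-add from P = (8, 4):
  bit 0 = 1: acc = O + (8, 4) = (8, 4)
  bit 1 = 1: acc = (8, 4) + (10, 0) = (8, 7)

3P = (8, 7)


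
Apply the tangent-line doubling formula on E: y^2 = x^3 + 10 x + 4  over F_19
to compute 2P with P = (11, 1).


Doubling: s = (3 x1^2 + a) / (2 y1)
s = (3*11^2 + 10) / (2*1) mod 19 = 6
x3 = s^2 - 2 x1 mod 19 = 6^2 - 2*11 = 14
y3 = s (x1 - x3) - y1 mod 19 = 6 * (11 - 14) - 1 = 0

2P = (14, 0)


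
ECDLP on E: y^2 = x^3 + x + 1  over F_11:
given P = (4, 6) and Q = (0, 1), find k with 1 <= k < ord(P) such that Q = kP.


Enumerate multiples of P until we hit Q = (0, 1):
  1P = (4, 6)
  2P = (6, 6)
  3P = (1, 5)
  4P = (0, 10)
  5P = (8, 9)
  6P = (3, 3)
  7P = (2, 0)
  8P = (3, 8)
  9P = (8, 2)
  10P = (0, 1)
Match found at i = 10.

k = 10


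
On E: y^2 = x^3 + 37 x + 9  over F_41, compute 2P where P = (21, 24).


Doubling: s = (3 x1^2 + a) / (2 y1)
s = (3*21^2 + 37) / (2*24) mod 41 = 1
x3 = s^2 - 2 x1 mod 41 = 1^2 - 2*21 = 0
y3 = s (x1 - x3) - y1 mod 41 = 1 * (21 - 0) - 24 = 38

2P = (0, 38)


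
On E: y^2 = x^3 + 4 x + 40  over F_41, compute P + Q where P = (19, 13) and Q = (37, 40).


P != Q, so use the chord formula.
s = (y2 - y1) / (x2 - x1) = (27) / (18) mod 41 = 22
x3 = s^2 - x1 - x2 mod 41 = 22^2 - 19 - 37 = 18
y3 = s (x1 - x3) - y1 mod 41 = 22 * (19 - 18) - 13 = 9

P + Q = (18, 9)


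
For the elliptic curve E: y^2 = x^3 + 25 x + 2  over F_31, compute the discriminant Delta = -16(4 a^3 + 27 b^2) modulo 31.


4 a^3 + 27 b^2 = 4*25^3 + 27*2^2 = 62500 + 108 = 62608
Delta = -16 * (62608) = -1001728
Delta mod 31 = 6

Delta = 6 (mod 31)


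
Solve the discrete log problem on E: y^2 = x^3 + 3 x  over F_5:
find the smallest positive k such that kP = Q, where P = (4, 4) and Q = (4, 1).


Enumerate multiples of P until we hit Q = (4, 1):
  1P = (4, 4)
  2P = (1, 2)
  3P = (1, 3)
  4P = (4, 1)
Match found at i = 4.

k = 4


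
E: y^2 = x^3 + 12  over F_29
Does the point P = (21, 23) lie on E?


Check whether y^2 = x^3 + 0 x + 12 (mod 29) for (x, y) = (21, 23).
LHS: y^2 = 23^2 mod 29 = 7
RHS: x^3 + 0 x + 12 = 21^3 + 0*21 + 12 mod 29 = 22
LHS != RHS

No, not on the curve


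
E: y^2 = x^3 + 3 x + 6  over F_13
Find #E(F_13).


For each x in F_13, count y with y^2 = x^3 + 3 x + 6 mod 13:
  x = 1: RHS = 10, y in [6, 7]  -> 2 point(s)
  x = 3: RHS = 3, y in [4, 9]  -> 2 point(s)
  x = 4: RHS = 4, y in [2, 11]  -> 2 point(s)
  x = 5: RHS = 3, y in [4, 9]  -> 2 point(s)
  x = 8: RHS = 9, y in [3, 10]  -> 2 point(s)
  x = 10: RHS = 9, y in [3, 10]  -> 2 point(s)
Affine points: 12. Add the point at infinity: total = 13.

#E(F_13) = 13


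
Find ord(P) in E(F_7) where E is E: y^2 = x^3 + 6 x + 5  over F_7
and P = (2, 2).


Compute successive multiples of P until we hit O:
  1P = (2, 2)
  2P = (4, 3)
  3P = (3, 1)
  4P = (3, 6)
  5P = (4, 4)
  6P = (2, 5)
  7P = O

ord(P) = 7


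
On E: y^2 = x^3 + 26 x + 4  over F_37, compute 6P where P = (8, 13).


k = 6 = 110_2 (binary, LSB first: 011)
Double-and-add from P = (8, 13):
  bit 0 = 0: acc unchanged = O
  bit 1 = 1: acc = O + (30, 16) = (30, 16)
  bit 2 = 1: acc = (30, 16) + (2, 29) = (8, 24)

6P = (8, 24)


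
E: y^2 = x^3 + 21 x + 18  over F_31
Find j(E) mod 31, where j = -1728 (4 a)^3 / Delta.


Delta = -16(4 a^3 + 27 b^2) mod 31 = 13
-1728 * (4 a)^3 = -1728 * (4*21)^3 mod 31 = 27
j = 27 * 13^(-1) mod 31 = 14

j = 14 (mod 31)


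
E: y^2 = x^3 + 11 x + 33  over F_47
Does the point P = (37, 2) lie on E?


Check whether y^2 = x^3 + 11 x + 33 (mod 47) for (x, y) = (37, 2).
LHS: y^2 = 2^2 mod 47 = 4
RHS: x^3 + 11 x + 33 = 37^3 + 11*37 + 33 mod 47 = 4
LHS = RHS

Yes, on the curve


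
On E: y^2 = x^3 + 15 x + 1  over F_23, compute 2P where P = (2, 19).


Doubling: s = (3 x1^2 + a) / (2 y1)
s = (3*2^2 + 15) / (2*19) mod 23 = 11
x3 = s^2 - 2 x1 mod 23 = 11^2 - 2*2 = 2
y3 = s (x1 - x3) - y1 mod 23 = 11 * (2 - 2) - 19 = 4

2P = (2, 4)


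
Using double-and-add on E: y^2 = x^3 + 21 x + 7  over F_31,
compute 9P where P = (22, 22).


k = 9 = 1001_2 (binary, LSB first: 1001)
Double-and-add from P = (22, 22):
  bit 0 = 1: acc = O + (22, 22) = (22, 22)
  bit 1 = 0: acc unchanged = (22, 22)
  bit 2 = 0: acc unchanged = (22, 22)
  bit 3 = 1: acc = (22, 22) + (23, 28) = (22, 9)

9P = (22, 9)


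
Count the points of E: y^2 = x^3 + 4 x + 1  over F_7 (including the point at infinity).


For each x in F_7, count y with y^2 = x^3 + 4 x + 1 mod 7:
  x = 0: RHS = 1, y in [1, 6]  -> 2 point(s)
  x = 4: RHS = 4, y in [2, 5]  -> 2 point(s)
Affine points: 4. Add the point at infinity: total = 5.

#E(F_7) = 5


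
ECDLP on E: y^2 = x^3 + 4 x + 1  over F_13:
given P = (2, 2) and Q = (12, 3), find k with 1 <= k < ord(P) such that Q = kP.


Enumerate multiples of P until we hit Q = (12, 3):
  1P = (2, 2)
  2P = (12, 10)
  3P = (9, 8)
  4P = (3, 12)
  5P = (4, 4)
  6P = (8, 5)
  7P = (0, 12)
  8P = (10, 12)
  9P = (5, 4)
  10P = (5, 9)
  11P = (10, 1)
  12P = (0, 1)
  13P = (8, 8)
  14P = (4, 9)
  15P = (3, 1)
  16P = (9, 5)
  17P = (12, 3)
Match found at i = 17.

k = 17


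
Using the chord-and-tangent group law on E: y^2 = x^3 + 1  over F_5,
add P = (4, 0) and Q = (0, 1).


P != Q, so use the chord formula.
s = (y2 - y1) / (x2 - x1) = (1) / (1) mod 5 = 1
x3 = s^2 - x1 - x2 mod 5 = 1^2 - 4 - 0 = 2
y3 = s (x1 - x3) - y1 mod 5 = 1 * (4 - 2) - 0 = 2

P + Q = (2, 2)


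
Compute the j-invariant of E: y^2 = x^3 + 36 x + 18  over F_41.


Delta = -16(4 a^3 + 27 b^2) mod 41 = 11
-1728 * (4 a)^3 = -1728 * (4*36)^3 mod 41 = 30
j = 30 * 11^(-1) mod 41 = 40

j = 40 (mod 41)


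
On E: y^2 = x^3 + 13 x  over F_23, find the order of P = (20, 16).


Compute successive multiples of P until we hit O:
  1P = (20, 16)
  2P = (9, 15)
  3P = (21, 9)
  4P = (8, 15)
  5P = (22, 3)
  6P = (6, 8)
  7P = (10, 16)
  8P = (16, 7)
  ... (continuing to 24P)
  24P = O

ord(P) = 24


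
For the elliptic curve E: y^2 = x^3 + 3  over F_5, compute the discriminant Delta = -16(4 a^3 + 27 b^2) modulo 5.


4 a^3 + 27 b^2 = 4*0^3 + 27*3^2 = 0 + 243 = 243
Delta = -16 * (243) = -3888
Delta mod 5 = 2

Delta = 2 (mod 5)


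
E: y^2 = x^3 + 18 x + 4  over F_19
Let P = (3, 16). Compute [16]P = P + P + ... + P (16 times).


k = 16 = 10000_2 (binary, LSB first: 00001)
Double-and-add from P = (3, 16):
  bit 0 = 0: acc unchanged = O
  bit 1 = 0: acc unchanged = O
  bit 2 = 0: acc unchanged = O
  bit 3 = 0: acc unchanged = O
  bit 4 = 1: acc = O + (0, 2) = (0, 2)

16P = (0, 2)


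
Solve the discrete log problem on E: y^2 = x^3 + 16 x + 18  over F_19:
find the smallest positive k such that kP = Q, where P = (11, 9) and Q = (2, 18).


Enumerate multiples of P until we hit Q = (2, 18):
  1P = (11, 9)
  2P = (17, 4)
  3P = (7, 13)
  4P = (2, 1)
  5P = (15, 17)
  6P = (16, 0)
  7P = (15, 2)
  8P = (2, 18)
Match found at i = 8.

k = 8


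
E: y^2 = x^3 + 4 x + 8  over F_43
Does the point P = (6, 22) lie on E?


Check whether y^2 = x^3 + 4 x + 8 (mod 43) for (x, y) = (6, 22).
LHS: y^2 = 22^2 mod 43 = 11
RHS: x^3 + 4 x + 8 = 6^3 + 4*6 + 8 mod 43 = 33
LHS != RHS

No, not on the curve


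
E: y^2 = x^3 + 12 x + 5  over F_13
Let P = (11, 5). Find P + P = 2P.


Doubling: s = (3 x1^2 + a) / (2 y1)
s = (3*11^2 + 12) / (2*5) mod 13 = 5
x3 = s^2 - 2 x1 mod 13 = 5^2 - 2*11 = 3
y3 = s (x1 - x3) - y1 mod 13 = 5 * (11 - 3) - 5 = 9

2P = (3, 9)


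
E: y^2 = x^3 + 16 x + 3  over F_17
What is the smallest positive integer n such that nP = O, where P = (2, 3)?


Compute successive multiples of P until we hit O:
  1P = (2, 3)
  2P = (14, 9)
  3P = (14, 8)
  4P = (2, 14)
  5P = O

ord(P) = 5


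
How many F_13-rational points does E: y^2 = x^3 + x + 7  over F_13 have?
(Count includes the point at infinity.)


For each x in F_13, count y with y^2 = x^3 + 1 x + 7 mod 13:
  x = 1: RHS = 9, y in [3, 10]  -> 2 point(s)
  x = 2: RHS = 4, y in [2, 11]  -> 2 point(s)
  x = 4: RHS = 10, y in [6, 7]  -> 2 point(s)
  x = 9: RHS = 4, y in [2, 11]  -> 2 point(s)
  x = 10: RHS = 3, y in [4, 9]  -> 2 point(s)
  x = 11: RHS = 10, y in [6, 7]  -> 2 point(s)
Affine points: 12. Add the point at infinity: total = 13.

#E(F_13) = 13


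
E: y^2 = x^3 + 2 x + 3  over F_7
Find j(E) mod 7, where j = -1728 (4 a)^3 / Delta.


Delta = -16(4 a^3 + 27 b^2) mod 7 = 3
-1728 * (4 a)^3 = -1728 * (4*2)^3 mod 7 = 1
j = 1 * 3^(-1) mod 7 = 5

j = 5 (mod 7)


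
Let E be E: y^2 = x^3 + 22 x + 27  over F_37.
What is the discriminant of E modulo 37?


4 a^3 + 27 b^2 = 4*22^3 + 27*27^2 = 42592 + 19683 = 62275
Delta = -16 * (62275) = -996400
Delta mod 37 = 10

Delta = 10 (mod 37)


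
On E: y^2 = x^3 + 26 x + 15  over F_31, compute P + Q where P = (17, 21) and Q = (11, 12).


P != Q, so use the chord formula.
s = (y2 - y1) / (x2 - x1) = (22) / (25) mod 31 = 17
x3 = s^2 - x1 - x2 mod 31 = 17^2 - 17 - 11 = 13
y3 = s (x1 - x3) - y1 mod 31 = 17 * (17 - 13) - 21 = 16

P + Q = (13, 16)


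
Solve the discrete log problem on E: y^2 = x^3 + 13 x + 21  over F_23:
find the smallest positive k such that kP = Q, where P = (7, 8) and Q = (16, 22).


Enumerate multiples of P until we hit Q = (16, 22):
  1P = (7, 8)
  2P = (17, 7)
  3P = (2, 3)
  4P = (15, 7)
  5P = (10, 1)
  6P = (14, 16)
  7P = (8, 4)
  8P = (1, 14)
  9P = (16, 1)
  10P = (6, 4)
  11P = (3, 8)
  12P = (13, 15)
  13P = (5, 2)
  14P = (20, 22)
  15P = (9, 4)
  16P = (11, 0)
  17P = (9, 19)
  18P = (20, 1)
  19P = (5, 21)
  20P = (13, 8)
  21P = (3, 15)
  22P = (6, 19)
  23P = (16, 22)
Match found at i = 23.

k = 23


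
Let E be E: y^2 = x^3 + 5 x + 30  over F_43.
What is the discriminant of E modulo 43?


4 a^3 + 27 b^2 = 4*5^3 + 27*30^2 = 500 + 24300 = 24800
Delta = -16 * (24800) = -396800
Delta mod 43 = 4

Delta = 4 (mod 43)


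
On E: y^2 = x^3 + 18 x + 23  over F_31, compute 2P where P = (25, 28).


Doubling: s = (3 x1^2 + a) / (2 y1)
s = (3*25^2 + 18) / (2*28) mod 31 = 10
x3 = s^2 - 2 x1 mod 31 = 10^2 - 2*25 = 19
y3 = s (x1 - x3) - y1 mod 31 = 10 * (25 - 19) - 28 = 1

2P = (19, 1)


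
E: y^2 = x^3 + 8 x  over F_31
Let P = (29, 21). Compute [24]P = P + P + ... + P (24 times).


k = 24 = 11000_2 (binary, LSB first: 00011)
Double-and-add from P = (29, 21):
  bit 0 = 0: acc unchanged = O
  bit 1 = 0: acc unchanged = O
  bit 2 = 0: acc unchanged = O
  bit 3 = 1: acc = O + (16, 15) = (16, 15)
  bit 4 = 1: acc = (16, 15) + (0, 0) = (16, 16)

24P = (16, 16)


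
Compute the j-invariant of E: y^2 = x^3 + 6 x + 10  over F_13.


Delta = -16(4 a^3 + 27 b^2) mod 13 = 7
-1728 * (4 a)^3 = -1728 * (4*6)^3 mod 13 = 5
j = 5 * 7^(-1) mod 13 = 10

j = 10 (mod 13)


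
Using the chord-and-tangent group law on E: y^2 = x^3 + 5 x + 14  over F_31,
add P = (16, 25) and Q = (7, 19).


P != Q, so use the chord formula.
s = (y2 - y1) / (x2 - x1) = (25) / (22) mod 31 = 11
x3 = s^2 - x1 - x2 mod 31 = 11^2 - 16 - 7 = 5
y3 = s (x1 - x3) - y1 mod 31 = 11 * (16 - 5) - 25 = 3

P + Q = (5, 3)


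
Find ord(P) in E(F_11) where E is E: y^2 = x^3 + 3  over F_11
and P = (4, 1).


Compute successive multiples of P until we hit O:
  1P = (4, 1)
  2P = (7, 4)
  3P = (1, 2)
  4P = (0, 5)
  5P = (8, 3)
  6P = (2, 0)
  7P = (8, 8)
  8P = (0, 6)
  ... (continuing to 12P)
  12P = O

ord(P) = 12


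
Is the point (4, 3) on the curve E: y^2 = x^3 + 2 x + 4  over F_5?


Check whether y^2 = x^3 + 2 x + 4 (mod 5) for (x, y) = (4, 3).
LHS: y^2 = 3^2 mod 5 = 4
RHS: x^3 + 2 x + 4 = 4^3 + 2*4 + 4 mod 5 = 1
LHS != RHS

No, not on the curve


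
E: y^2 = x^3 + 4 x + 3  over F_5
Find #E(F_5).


For each x in F_5, count y with y^2 = x^3 + 4 x + 3 mod 5:
  x = 2: RHS = 4, y in [2, 3]  -> 2 point(s)
Affine points: 2. Add the point at infinity: total = 3.

#E(F_5) = 3


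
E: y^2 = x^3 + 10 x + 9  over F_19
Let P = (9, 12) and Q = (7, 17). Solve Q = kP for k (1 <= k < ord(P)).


Enumerate multiples of P until we hit Q = (7, 17):
  1P = (9, 12)
  2P = (7, 17)
Match found at i = 2.

k = 2


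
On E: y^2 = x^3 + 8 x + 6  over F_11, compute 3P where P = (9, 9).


k = 3 = 11_2 (binary, LSB first: 11)
Double-and-add from P = (9, 9):
  bit 0 = 1: acc = O + (9, 9) = (9, 9)
  bit 1 = 1: acc = (9, 9) + (7, 3) = (4, 6)

3P = (4, 6)


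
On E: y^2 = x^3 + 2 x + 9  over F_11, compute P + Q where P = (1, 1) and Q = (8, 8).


P != Q, so use the chord formula.
s = (y2 - y1) / (x2 - x1) = (7) / (7) mod 11 = 1
x3 = s^2 - x1 - x2 mod 11 = 1^2 - 1 - 8 = 3
y3 = s (x1 - x3) - y1 mod 11 = 1 * (1 - 3) - 1 = 8

P + Q = (3, 8)


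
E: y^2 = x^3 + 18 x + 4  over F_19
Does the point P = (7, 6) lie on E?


Check whether y^2 = x^3 + 18 x + 4 (mod 19) for (x, y) = (7, 6).
LHS: y^2 = 6^2 mod 19 = 17
RHS: x^3 + 18 x + 4 = 7^3 + 18*7 + 4 mod 19 = 17
LHS = RHS

Yes, on the curve


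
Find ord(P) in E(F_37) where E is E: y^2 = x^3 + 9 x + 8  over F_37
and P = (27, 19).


Compute successive multiples of P until we hit O:
  1P = (27, 19)
  2P = (4, 21)
  3P = (3, 32)
  4P = (8, 0)
  5P = (3, 5)
  6P = (4, 16)
  7P = (27, 18)
  8P = O

ord(P) = 8


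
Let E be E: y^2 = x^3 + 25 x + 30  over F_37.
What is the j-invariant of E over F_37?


Delta = -16(4 a^3 + 27 b^2) mod 37 = 32
-1728 * (4 a)^3 = -1728 * (4*25)^3 mod 37 = 11
j = 11 * 32^(-1) mod 37 = 20

j = 20 (mod 37)


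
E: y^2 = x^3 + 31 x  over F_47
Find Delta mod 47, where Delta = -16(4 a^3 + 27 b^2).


4 a^3 + 27 b^2 = 4*31^3 + 27*0^2 = 119164 + 0 = 119164
Delta = -16 * (119164) = -1906624
Delta mod 47 = 25

Delta = 25 (mod 47)


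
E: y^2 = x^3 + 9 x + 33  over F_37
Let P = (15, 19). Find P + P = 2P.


Doubling: s = (3 x1^2 + a) / (2 y1)
s = (3*15^2 + 9) / (2*19) mod 37 = 18
x3 = s^2 - 2 x1 mod 37 = 18^2 - 2*15 = 35
y3 = s (x1 - x3) - y1 mod 37 = 18 * (15 - 35) - 19 = 28

2P = (35, 28)


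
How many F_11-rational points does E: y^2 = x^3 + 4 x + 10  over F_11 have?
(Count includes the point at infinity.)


For each x in F_11, count y with y^2 = x^3 + 4 x + 10 mod 11:
  x = 1: RHS = 4, y in [2, 9]  -> 2 point(s)
  x = 2: RHS = 4, y in [2, 9]  -> 2 point(s)
  x = 3: RHS = 5, y in [4, 7]  -> 2 point(s)
  x = 5: RHS = 1, y in [1, 10]  -> 2 point(s)
  x = 8: RHS = 4, y in [2, 9]  -> 2 point(s)
  x = 9: RHS = 5, y in [4, 7]  -> 2 point(s)
  x = 10: RHS = 5, y in [4, 7]  -> 2 point(s)
Affine points: 14. Add the point at infinity: total = 15.

#E(F_11) = 15


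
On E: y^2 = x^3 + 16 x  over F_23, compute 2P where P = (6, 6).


Doubling: s = (3 x1^2 + a) / (2 y1)
s = (3*6^2 + 16) / (2*6) mod 23 = 18
x3 = s^2 - 2 x1 mod 23 = 18^2 - 2*6 = 13
y3 = s (x1 - x3) - y1 mod 23 = 18 * (6 - 13) - 6 = 6

2P = (13, 6)


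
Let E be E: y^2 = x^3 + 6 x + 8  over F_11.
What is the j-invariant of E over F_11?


Delta = -16(4 a^3 + 27 b^2) mod 11 = 9
-1728 * (4 a)^3 = -1728 * (4*6)^3 mod 11 = 3
j = 3 * 9^(-1) mod 11 = 4

j = 4 (mod 11)


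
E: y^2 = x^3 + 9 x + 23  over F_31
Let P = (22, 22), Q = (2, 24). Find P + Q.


P != Q, so use the chord formula.
s = (y2 - y1) / (x2 - x1) = (2) / (11) mod 31 = 3
x3 = s^2 - x1 - x2 mod 31 = 3^2 - 22 - 2 = 16
y3 = s (x1 - x3) - y1 mod 31 = 3 * (22 - 16) - 22 = 27

P + Q = (16, 27)


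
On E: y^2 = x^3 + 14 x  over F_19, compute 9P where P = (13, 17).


k = 9 = 1001_2 (binary, LSB first: 1001)
Double-and-add from P = (13, 17):
  bit 0 = 1: acc = O + (13, 17) = (13, 17)
  bit 1 = 0: acc unchanged = (13, 17)
  bit 2 = 0: acc unchanged = (13, 17)
  bit 3 = 1: acc = (13, 17) + (16, 11) = (13, 2)

9P = (13, 2)


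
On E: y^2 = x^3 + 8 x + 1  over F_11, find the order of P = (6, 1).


Compute successive multiples of P until we hit O:
  1P = (6, 1)
  2P = (8, 4)
  3P = (2, 5)
  4P = (4, 8)
  5P = (5, 1)
  6P = (0, 10)
  7P = (10, 5)
  8P = (7, 9)
  ... (continuing to 17P)
  17P = O

ord(P) = 17


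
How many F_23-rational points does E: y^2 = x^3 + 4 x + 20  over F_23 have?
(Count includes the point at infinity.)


For each x in F_23, count y with y^2 = x^3 + 4 x + 20 mod 23:
  x = 1: RHS = 2, y in [5, 18]  -> 2 point(s)
  x = 2: RHS = 13, y in [6, 17]  -> 2 point(s)
  x = 3: RHS = 13, y in [6, 17]  -> 2 point(s)
  x = 4: RHS = 8, y in [10, 13]  -> 2 point(s)
  x = 5: RHS = 4, y in [2, 21]  -> 2 point(s)
  x = 7: RHS = 0, y in [0]  -> 1 point(s)
  x = 8: RHS = 12, y in [9, 14]  -> 2 point(s)
  x = 9: RHS = 3, y in [7, 16]  -> 2 point(s)
  x = 10: RHS = 2, y in [5, 18]  -> 2 point(s)
  x = 12: RHS = 2, y in [5, 18]  -> 2 point(s)
  x = 18: RHS = 13, y in [6, 17]  -> 2 point(s)
  x = 19: RHS = 9, y in [3, 20]  -> 2 point(s)
  x = 20: RHS = 4, y in [2, 21]  -> 2 point(s)
  x = 21: RHS = 4, y in [2, 21]  -> 2 point(s)
Affine points: 27. Add the point at infinity: total = 28.

#E(F_23) = 28


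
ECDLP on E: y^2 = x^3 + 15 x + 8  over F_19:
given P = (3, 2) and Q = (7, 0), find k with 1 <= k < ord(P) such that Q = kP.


Enumerate multiples of P until we hit Q = (7, 0):
  1P = (3, 2)
  2P = (14, 6)
  3P = (7, 0)
Match found at i = 3.

k = 3


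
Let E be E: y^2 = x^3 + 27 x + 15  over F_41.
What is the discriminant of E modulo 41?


4 a^3 + 27 b^2 = 4*27^3 + 27*15^2 = 78732 + 6075 = 84807
Delta = -16 * (84807) = -1356912
Delta mod 41 = 24

Delta = 24 (mod 41)


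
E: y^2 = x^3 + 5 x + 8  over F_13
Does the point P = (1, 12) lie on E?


Check whether y^2 = x^3 + 5 x + 8 (mod 13) for (x, y) = (1, 12).
LHS: y^2 = 12^2 mod 13 = 1
RHS: x^3 + 5 x + 8 = 1^3 + 5*1 + 8 mod 13 = 1
LHS = RHS

Yes, on the curve


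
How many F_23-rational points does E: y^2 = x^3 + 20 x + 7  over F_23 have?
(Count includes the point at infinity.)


For each x in F_23, count y with y^2 = x^3 + 20 x + 7 mod 23:
  x = 2: RHS = 9, y in [3, 20]  -> 2 point(s)
  x = 3: RHS = 2, y in [5, 18]  -> 2 point(s)
  x = 4: RHS = 13, y in [6, 17]  -> 2 point(s)
  x = 5: RHS = 2, y in [5, 18]  -> 2 point(s)
  x = 8: RHS = 12, y in [9, 14]  -> 2 point(s)
  x = 13: RHS = 3, y in [7, 16]  -> 2 point(s)
  x = 14: RHS = 18, y in [8, 15]  -> 2 point(s)
  x = 15: RHS = 2, y in [5, 18]  -> 2 point(s)
  x = 17: RHS = 16, y in [4, 19]  -> 2 point(s)
  x = 18: RHS = 12, y in [9, 14]  -> 2 point(s)
  x = 19: RHS = 1, y in [1, 22]  -> 2 point(s)
  x = 20: RHS = 12, y in [9, 14]  -> 2 point(s)
  x = 22: RHS = 9, y in [3, 20]  -> 2 point(s)
Affine points: 26. Add the point at infinity: total = 27.

#E(F_23) = 27


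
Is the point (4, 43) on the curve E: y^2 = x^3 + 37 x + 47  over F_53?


Check whether y^2 = x^3 + 37 x + 47 (mod 53) for (x, y) = (4, 43).
LHS: y^2 = 43^2 mod 53 = 47
RHS: x^3 + 37 x + 47 = 4^3 + 37*4 + 47 mod 53 = 47
LHS = RHS

Yes, on the curve


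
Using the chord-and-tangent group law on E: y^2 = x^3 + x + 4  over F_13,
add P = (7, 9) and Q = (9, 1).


P != Q, so use the chord formula.
s = (y2 - y1) / (x2 - x1) = (5) / (2) mod 13 = 9
x3 = s^2 - x1 - x2 mod 13 = 9^2 - 7 - 9 = 0
y3 = s (x1 - x3) - y1 mod 13 = 9 * (7 - 0) - 9 = 2

P + Q = (0, 2)


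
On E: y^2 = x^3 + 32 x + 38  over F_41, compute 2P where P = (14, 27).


Doubling: s = (3 x1^2 + a) / (2 y1)
s = (3*14^2 + 32) / (2*27) mod 41 = 13
x3 = s^2 - 2 x1 mod 41 = 13^2 - 2*14 = 18
y3 = s (x1 - x3) - y1 mod 41 = 13 * (14 - 18) - 27 = 3

2P = (18, 3)


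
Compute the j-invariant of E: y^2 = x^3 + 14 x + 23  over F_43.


Delta = -16(4 a^3 + 27 b^2) mod 43 = 13
-1728 * (4 a)^3 = -1728 * (4*14)^3 mod 43 = 11
j = 11 * 13^(-1) mod 43 = 24

j = 24 (mod 43)


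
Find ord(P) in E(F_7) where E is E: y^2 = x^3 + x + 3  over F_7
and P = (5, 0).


Compute successive multiples of P until we hit O:
  1P = (5, 0)
  2P = O

ord(P) = 2


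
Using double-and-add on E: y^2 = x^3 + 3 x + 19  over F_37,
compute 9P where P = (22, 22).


k = 9 = 1001_2 (binary, LSB first: 1001)
Double-and-add from P = (22, 22):
  bit 0 = 1: acc = O + (22, 22) = (22, 22)
  bit 1 = 0: acc unchanged = (22, 22)
  bit 2 = 0: acc unchanged = (22, 22)
  bit 3 = 1: acc = (22, 22) + (19, 4) = (32, 29)

9P = (32, 29)


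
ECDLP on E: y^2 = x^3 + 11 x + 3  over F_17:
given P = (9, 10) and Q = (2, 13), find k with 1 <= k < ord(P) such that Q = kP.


Enumerate multiples of P until we hit Q = (2, 13):
  1P = (9, 10)
  2P = (1, 10)
  3P = (7, 7)
  4P = (16, 5)
  5P = (5, 9)
  6P = (2, 13)
Match found at i = 6.

k = 6


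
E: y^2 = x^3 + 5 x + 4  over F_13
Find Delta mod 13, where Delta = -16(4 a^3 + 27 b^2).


4 a^3 + 27 b^2 = 4*5^3 + 27*4^2 = 500 + 432 = 932
Delta = -16 * (932) = -14912
Delta mod 13 = 12

Delta = 12 (mod 13)


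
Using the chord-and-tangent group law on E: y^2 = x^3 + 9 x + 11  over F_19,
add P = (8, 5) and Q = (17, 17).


P != Q, so use the chord formula.
s = (y2 - y1) / (x2 - x1) = (12) / (9) mod 19 = 14
x3 = s^2 - x1 - x2 mod 19 = 14^2 - 8 - 17 = 0
y3 = s (x1 - x3) - y1 mod 19 = 14 * (8 - 0) - 5 = 12

P + Q = (0, 12)


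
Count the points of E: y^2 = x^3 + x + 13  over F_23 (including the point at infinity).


For each x in F_23, count y with y^2 = x^3 + 1 x + 13 mod 23:
  x = 0: RHS = 13, y in [6, 17]  -> 2 point(s)
  x = 2: RHS = 0, y in [0]  -> 1 point(s)
  x = 4: RHS = 12, y in [9, 14]  -> 2 point(s)
  x = 7: RHS = 18, y in [8, 15]  -> 2 point(s)
  x = 8: RHS = 4, y in [2, 21]  -> 2 point(s)
  x = 16: RHS = 8, y in [10, 13]  -> 2 point(s)
  x = 20: RHS = 6, y in [11, 12]  -> 2 point(s)
  x = 21: RHS = 3, y in [7, 16]  -> 2 point(s)
Affine points: 15. Add the point at infinity: total = 16.

#E(F_23) = 16


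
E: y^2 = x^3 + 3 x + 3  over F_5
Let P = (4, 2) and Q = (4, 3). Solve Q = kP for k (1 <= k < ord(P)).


Enumerate multiples of P until we hit Q = (4, 3):
  1P = (4, 2)
  2P = (3, 2)
  3P = (3, 3)
  4P = (4, 3)
Match found at i = 4.

k = 4


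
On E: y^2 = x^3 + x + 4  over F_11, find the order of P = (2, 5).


Compute successive multiples of P until we hit O:
  1P = (2, 5)
  2P = (0, 2)
  3P = (3, 10)
  4P = (9, 4)
  5P = (9, 7)
  6P = (3, 1)
  7P = (0, 9)
  8P = (2, 6)
  ... (continuing to 9P)
  9P = O

ord(P) = 9


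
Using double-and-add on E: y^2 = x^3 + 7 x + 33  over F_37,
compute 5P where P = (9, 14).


k = 5 = 101_2 (binary, LSB first: 101)
Double-and-add from P = (9, 14):
  bit 0 = 1: acc = O + (9, 14) = (9, 14)
  bit 1 = 0: acc unchanged = (9, 14)
  bit 2 = 1: acc = (9, 14) + (31, 16) = (23, 15)

5P = (23, 15)


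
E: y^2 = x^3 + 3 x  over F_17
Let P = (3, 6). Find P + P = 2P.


Doubling: s = (3 x1^2 + a) / (2 y1)
s = (3*3^2 + 3) / (2*6) mod 17 = 11
x3 = s^2 - 2 x1 mod 17 = 11^2 - 2*3 = 13
y3 = s (x1 - x3) - y1 mod 17 = 11 * (3 - 13) - 6 = 3

2P = (13, 3)


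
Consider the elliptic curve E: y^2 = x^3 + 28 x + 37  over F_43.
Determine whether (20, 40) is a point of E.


Check whether y^2 = x^3 + 28 x + 37 (mod 43) for (x, y) = (20, 40).
LHS: y^2 = 40^2 mod 43 = 9
RHS: x^3 + 28 x + 37 = 20^3 + 28*20 + 37 mod 43 = 40
LHS != RHS

No, not on the curve


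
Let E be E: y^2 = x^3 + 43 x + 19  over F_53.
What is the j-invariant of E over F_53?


Delta = -16(4 a^3 + 27 b^2) mod 53 = 3
-1728 * (4 a)^3 = -1728 * (4*43)^3 mod 53 = 27
j = 27 * 3^(-1) mod 53 = 9

j = 9 (mod 53)


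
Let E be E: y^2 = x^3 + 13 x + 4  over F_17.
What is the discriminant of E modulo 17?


4 a^3 + 27 b^2 = 4*13^3 + 27*4^2 = 8788 + 432 = 9220
Delta = -16 * (9220) = -147520
Delta mod 17 = 6

Delta = 6 (mod 17)


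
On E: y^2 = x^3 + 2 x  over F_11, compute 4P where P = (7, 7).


k = 4 = 100_2 (binary, LSB first: 001)
Double-and-add from P = (7, 7):
  bit 0 = 0: acc unchanged = O
  bit 1 = 0: acc unchanged = O
  bit 2 = 1: acc = O + (1, 6) = (1, 6)

4P = (1, 6)


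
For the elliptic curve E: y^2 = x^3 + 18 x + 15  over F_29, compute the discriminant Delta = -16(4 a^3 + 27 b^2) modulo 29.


4 a^3 + 27 b^2 = 4*18^3 + 27*15^2 = 23328 + 6075 = 29403
Delta = -16 * (29403) = -470448
Delta mod 29 = 19

Delta = 19 (mod 29)


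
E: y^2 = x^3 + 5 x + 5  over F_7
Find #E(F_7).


For each x in F_7, count y with y^2 = x^3 + 5 x + 5 mod 7:
  x = 1: RHS = 4, y in [2, 5]  -> 2 point(s)
  x = 2: RHS = 2, y in [3, 4]  -> 2 point(s)
  x = 5: RHS = 1, y in [1, 6]  -> 2 point(s)
Affine points: 6. Add the point at infinity: total = 7.

#E(F_7) = 7


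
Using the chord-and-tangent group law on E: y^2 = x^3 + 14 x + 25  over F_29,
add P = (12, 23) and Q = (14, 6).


P != Q, so use the chord formula.
s = (y2 - y1) / (x2 - x1) = (12) / (2) mod 29 = 6
x3 = s^2 - x1 - x2 mod 29 = 6^2 - 12 - 14 = 10
y3 = s (x1 - x3) - y1 mod 29 = 6 * (12 - 10) - 23 = 18

P + Q = (10, 18)


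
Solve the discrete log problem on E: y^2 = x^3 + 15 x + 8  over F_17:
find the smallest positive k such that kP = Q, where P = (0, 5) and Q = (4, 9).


Enumerate multiples of P until we hit Q = (4, 9):
  1P = (0, 5)
  2P = (15, 15)
  3P = (10, 11)
  4P = (6, 5)
  5P = (11, 12)
  6P = (5, 15)
  7P = (16, 14)
  8P = (14, 2)
  9P = (4, 8)
  10P = (4, 9)
Match found at i = 10.

k = 10


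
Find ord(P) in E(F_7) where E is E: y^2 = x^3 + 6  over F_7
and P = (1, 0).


Compute successive multiples of P until we hit O:
  1P = (1, 0)
  2P = O

ord(P) = 2


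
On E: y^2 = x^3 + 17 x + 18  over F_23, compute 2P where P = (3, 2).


Doubling: s = (3 x1^2 + a) / (2 y1)
s = (3*3^2 + 17) / (2*2) mod 23 = 11
x3 = s^2 - 2 x1 mod 23 = 11^2 - 2*3 = 0
y3 = s (x1 - x3) - y1 mod 23 = 11 * (3 - 0) - 2 = 8

2P = (0, 8)
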